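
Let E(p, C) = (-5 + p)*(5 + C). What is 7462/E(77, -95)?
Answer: -3731/3240 ≈ -1.1515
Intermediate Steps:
7462/E(77, -95) = 7462/(-25 - 5*(-95) + 5*77 - 95*77) = 7462/(-25 + 475 + 385 - 7315) = 7462/(-6480) = 7462*(-1/6480) = -3731/3240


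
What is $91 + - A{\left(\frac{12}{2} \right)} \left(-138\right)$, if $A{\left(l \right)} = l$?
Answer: $919$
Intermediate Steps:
$91 + - A{\left(\frac{12}{2} \right)} \left(-138\right) = 91 + - \frac{12}{2} \left(-138\right) = 91 + \left(-1\right) 6 \left(-138\right) = 91 - -828 = 91 + 828 = 919$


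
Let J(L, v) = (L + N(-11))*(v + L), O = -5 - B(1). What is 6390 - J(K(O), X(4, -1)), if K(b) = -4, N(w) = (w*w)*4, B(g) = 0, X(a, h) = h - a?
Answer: 10710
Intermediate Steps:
O = -5 (O = -5 - 1*0 = -5 + 0 = -5)
N(w) = 4*w² (N(w) = w²*4 = 4*w²)
J(L, v) = (484 + L)*(L + v) (J(L, v) = (L + 4*(-11)²)*(v + L) = (L + 4*121)*(L + v) = (L + 484)*(L + v) = (484 + L)*(L + v))
6390 - J(K(O), X(4, -1)) = 6390 - ((-4)² + 484*(-4) + 484*(-1 - 1*4) - 4*(-1 - 1*4)) = 6390 - (16 - 1936 + 484*(-1 - 4) - 4*(-1 - 4)) = 6390 - (16 - 1936 + 484*(-5) - 4*(-5)) = 6390 - (16 - 1936 - 2420 + 20) = 6390 - 1*(-4320) = 6390 + 4320 = 10710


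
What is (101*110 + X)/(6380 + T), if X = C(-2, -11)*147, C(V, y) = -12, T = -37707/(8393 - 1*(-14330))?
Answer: 212369158/144935033 ≈ 1.4653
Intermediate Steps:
T = -37707/22723 (T = -37707/(8393 + 14330) = -37707/22723 ≈ -1.6594)
X = -1764 (X = -12*147 = -1764)
(101*110 + X)/(6380 + T) = (101*110 - 1764)/(6380 - 37707/22723) = (11110 - 1764)/(144935033/22723) = 9346*(22723/144935033) = 212369158/144935033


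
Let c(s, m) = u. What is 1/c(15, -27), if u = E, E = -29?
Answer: -1/29 ≈ -0.034483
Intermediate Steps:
u = -29
c(s, m) = -29
1/c(15, -27) = 1/(-29) = -1/29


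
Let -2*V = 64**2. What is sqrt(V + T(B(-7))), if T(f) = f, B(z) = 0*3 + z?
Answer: I*sqrt(2055) ≈ 45.332*I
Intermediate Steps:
V = -2048 (V = -1/2*64**2 = -1/2*4096 = -2048)
B(z) = z (B(z) = 0 + z = z)
sqrt(V + T(B(-7))) = sqrt(-2048 - 7) = sqrt(-2055) = I*sqrt(2055)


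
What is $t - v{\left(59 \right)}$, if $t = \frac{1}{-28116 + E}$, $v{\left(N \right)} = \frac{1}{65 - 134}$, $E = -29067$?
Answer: $\frac{6346}{438403} \approx 0.014475$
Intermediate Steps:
$v{\left(N \right)} = - \frac{1}{69}$ ($v{\left(N \right)} = \frac{1}{-69} = - \frac{1}{69}$)
$t = - \frac{1}{57183}$ ($t = \frac{1}{-28116 - 29067} = \frac{1}{-57183} = - \frac{1}{57183} \approx -1.7488 \cdot 10^{-5}$)
$t - v{\left(59 \right)} = - \frac{1}{57183} - - \frac{1}{69} = - \frac{1}{57183} + \frac{1}{69} = \frac{6346}{438403}$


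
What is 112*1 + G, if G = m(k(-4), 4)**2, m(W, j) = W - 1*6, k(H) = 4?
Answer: 116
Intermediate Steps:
m(W, j) = -6 + W (m(W, j) = W - 6 = -6 + W)
G = 4 (G = (-6 + 4)**2 = (-2)**2 = 4)
112*1 + G = 112*1 + 4 = 112 + 4 = 116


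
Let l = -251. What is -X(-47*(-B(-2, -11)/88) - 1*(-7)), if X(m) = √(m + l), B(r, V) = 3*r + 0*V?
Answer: -I*√119647/22 ≈ -15.723*I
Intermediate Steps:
B(r, V) = 3*r (B(r, V) = 3*r + 0 = 3*r)
X(m) = √(-251 + m) (X(m) = √(m - 251) = √(-251 + m))
-X(-47*(-B(-2, -11)/88) - 1*(-7)) = -√(-251 + (-47/((-88/(3*(-2)))) - 1*(-7))) = -√(-251 + (-47/((-88/(-6))) + 7)) = -√(-251 + (-47/((-88*(-⅙))) + 7)) = -√(-251 + (-47/44/3 + 7)) = -√(-251 + (-47*3/44 + 7)) = -√(-251 + (-141/44 + 7)) = -√(-251 + 167/44) = -√(-10877/44) = -I*√119647/22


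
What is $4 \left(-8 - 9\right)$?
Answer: $-68$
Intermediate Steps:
$4 \left(-8 - 9\right) = 4 \left(-17\right) = -68$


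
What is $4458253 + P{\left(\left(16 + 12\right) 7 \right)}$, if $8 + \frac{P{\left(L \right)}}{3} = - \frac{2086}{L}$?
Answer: $\frac{62414759}{14} \approx 4.4582 \cdot 10^{6}$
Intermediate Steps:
$P{\left(L \right)} = -24 - \frac{6258}{L}$ ($P{\left(L \right)} = -24 + 3 \left(- \frac{2086}{L}\right) = -24 - \frac{6258}{L}$)
$4458253 + P{\left(\left(16 + 12\right) 7 \right)} = 4458253 - \left(24 + \frac{6258}{\left(16 + 12\right) 7}\right) = 4458253 - \left(24 + \frac{6258}{28 \cdot 7}\right) = 4458253 - \left(24 + \frac{6258}{196}\right) = 4458253 - \frac{783}{14} = \frac{62414759}{14}$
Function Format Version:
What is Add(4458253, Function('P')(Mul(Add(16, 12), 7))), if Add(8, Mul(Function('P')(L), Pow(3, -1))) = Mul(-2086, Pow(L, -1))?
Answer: Rational(62414759, 14) ≈ 4.4582e+6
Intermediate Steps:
Function('P')(L) = Add(-24, Mul(-6258, Pow(L, -1))) (Function('P')(L) = Add(-24, Mul(3, Mul(-2086, Pow(L, -1)))) = Add(-24, Mul(-6258, Pow(L, -1))))
Add(4458253, Function('P')(Mul(Add(16, 12), 7))) = Add(4458253, Add(-24, Mul(-6258, Pow(Mul(Add(16, 12), 7), -1)))) = Add(4458253, Add(-24, Mul(-6258, Pow(Mul(28, 7), -1)))) = Add(4458253, Add(-24, Mul(-6258, Pow(196, -1)))) = Add(4458253, Add(-24, Mul(-6258, Rational(1, 196)))) = Add(4458253, Add(-24, Rational(-447, 14))) = Add(4458253, Rational(-783, 14)) = Rational(62414759, 14)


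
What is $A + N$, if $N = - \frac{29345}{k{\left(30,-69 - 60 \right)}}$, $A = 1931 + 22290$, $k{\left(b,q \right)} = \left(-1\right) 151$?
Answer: $\frac{3686716}{151} \approx 24415.0$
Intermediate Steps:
$k{\left(b,q \right)} = -151$
$A = 24221$
$N = \frac{29345}{151}$ ($N = - \frac{29345}{-151} = \left(-29345\right) \left(- \frac{1}{151}\right) = \frac{29345}{151} \approx 194.34$)
$A + N = 24221 + \frac{29345}{151} = \frac{3686716}{151}$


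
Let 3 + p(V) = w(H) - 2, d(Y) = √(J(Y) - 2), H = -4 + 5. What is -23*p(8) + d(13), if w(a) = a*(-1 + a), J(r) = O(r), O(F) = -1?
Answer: 115 + I*√3 ≈ 115.0 + 1.732*I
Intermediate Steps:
H = 1
J(r) = -1
d(Y) = I*√3 (d(Y) = √(-1 - 2) = √(-3) = I*√3)
p(V) = -5 (p(V) = -3 + (1*(-1 + 1) - 2) = -3 + (1*0 - 2) = -3 + (0 - 2) = -3 - 2 = -5)
-23*p(8) + d(13) = -23*(-5) + I*√3 = 115 + I*√3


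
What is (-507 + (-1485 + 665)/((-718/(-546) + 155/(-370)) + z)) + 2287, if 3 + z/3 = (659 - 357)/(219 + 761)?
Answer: 4807846640/2538173 ≈ 1894.2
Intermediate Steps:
z = -3957/490 (z = -9 + 3*((659 - 357)/(219 + 761)) = -9 + 3*(302/980) = -9 + 3*(302*(1/980)) = -9 + 3*(151/490) = -9 + 453/490 = -3957/490 ≈ -8.0755)
(-507 + (-1485 + 665)/((-718/(-546) + 155/(-370)) + z)) + 2287 = (-507 + (-1485 + 665)/((-718/(-546) + 155/(-370)) - 3957/490)) + 2287 = (-507 - 820/((-718*(-1/546) + 155*(-1/370)) - 3957/490)) + 2287 = (-507 - 820/((359/273 - 31/74) - 3957/490)) + 2287 = (-507 - 820/(18103/20202 - 3957/490)) + 2287 = (-507 - 820/(-2538173/353535)) + 2287 = (-507 - 820*(-353535/2538173)) + 2287 = (-507 + 289898700/2538173) + 2287 = -996955011/2538173 + 2287 = 4807846640/2538173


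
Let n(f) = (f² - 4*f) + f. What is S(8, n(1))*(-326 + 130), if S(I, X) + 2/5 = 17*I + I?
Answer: -140728/5 ≈ -28146.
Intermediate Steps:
n(f) = f² - 3*f
S(I, X) = -⅖ + 18*I (S(I, X) = -⅖ + (17*I + I) = -⅖ + 18*I)
S(8, n(1))*(-326 + 130) = (-⅖ + 18*8)*(-326 + 130) = (-⅖ + 144)*(-196) = (718/5)*(-196) = -140728/5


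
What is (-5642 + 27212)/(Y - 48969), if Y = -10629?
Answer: -3595/9933 ≈ -0.36193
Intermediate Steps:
(-5642 + 27212)/(Y - 48969) = (-5642 + 27212)/(-10629 - 48969) = 21570/(-59598) = 21570*(-1/59598) = -3595/9933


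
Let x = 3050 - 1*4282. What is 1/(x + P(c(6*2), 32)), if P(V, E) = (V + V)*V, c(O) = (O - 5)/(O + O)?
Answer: -288/354767 ≈ -0.00081180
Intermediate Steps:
c(O) = (-5 + O)/(2*O) (c(O) = (-5 + O)/((2*O)) = (-5 + O)*(1/(2*O)) = (-5 + O)/(2*O))
P(V, E) = 2*V**2 (P(V, E) = (2*V)*V = 2*V**2)
x = -1232 (x = 3050 - 4282 = -1232)
1/(x + P(c(6*2), 32)) = 1/(-1232 + 2*((-5 + 6*2)/(2*((6*2))))**2) = 1/(-1232 + 2*((1/2)*(-5 + 12)/12)**2) = 1/(-1232 + 2*((1/2)*(1/12)*7)**2) = 1/(-1232 + 2*(7/24)**2) = 1/(-1232 + 2*(49/576)) = 1/(-1232 + 49/288) = 1/(-354767/288) = -288/354767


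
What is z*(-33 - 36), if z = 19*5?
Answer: -6555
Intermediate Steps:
z = 95
z*(-33 - 36) = 95*(-33 - 36) = 95*(-69) = -6555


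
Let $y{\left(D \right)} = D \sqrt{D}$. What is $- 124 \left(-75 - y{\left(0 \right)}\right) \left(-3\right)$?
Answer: $-27900$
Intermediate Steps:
$y{\left(D \right)} = D^{\frac{3}{2}}$
$- 124 \left(-75 - y{\left(0 \right)}\right) \left(-3\right) = - 124 \left(-75 - 0^{\frac{3}{2}}\right) \left(-3\right) = - 124 \left(-75 - 0\right) \left(-3\right) = - 124 \left(-75 + 0\right) \left(-3\right) = \left(-124\right) \left(-75\right) \left(-3\right) = 9300 \left(-3\right) = -27900$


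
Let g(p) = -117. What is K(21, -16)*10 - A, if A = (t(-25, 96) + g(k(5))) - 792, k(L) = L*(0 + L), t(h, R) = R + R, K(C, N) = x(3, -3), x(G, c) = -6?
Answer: 657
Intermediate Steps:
K(C, N) = -6
t(h, R) = 2*R
k(L) = L² (k(L) = L*L = L²)
A = -717 (A = (2*96 - 117) - 792 = (192 - 117) - 792 = 75 - 792 = -717)
K(21, -16)*10 - A = -6*10 - 1*(-717) = -60 + 717 = 657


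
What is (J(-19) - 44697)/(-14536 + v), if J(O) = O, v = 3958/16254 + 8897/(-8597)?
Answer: 781052348601/253913477360 ≈ 3.0761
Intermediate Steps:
v = -55292456/69867819 (v = 3958*(1/16254) + 8897*(-1/8597) = 1979/8127 - 8897/8597 = -55292456/69867819 ≈ -0.79139)
(J(-19) - 44697)/(-14536 + v) = (-19 - 44697)/(-14536 - 55292456/69867819) = -44716/(-1015653909440/69867819) = -44716*(-69867819/1015653909440) = 781052348601/253913477360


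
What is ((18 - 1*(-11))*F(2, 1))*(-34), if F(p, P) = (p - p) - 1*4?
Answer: 3944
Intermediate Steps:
F(p, P) = -4 (F(p, P) = 0 - 4 = -4)
((18 - 1*(-11))*F(2, 1))*(-34) = ((18 - 1*(-11))*(-4))*(-34) = ((18 + 11)*(-4))*(-34) = (29*(-4))*(-34) = -116*(-34) = 3944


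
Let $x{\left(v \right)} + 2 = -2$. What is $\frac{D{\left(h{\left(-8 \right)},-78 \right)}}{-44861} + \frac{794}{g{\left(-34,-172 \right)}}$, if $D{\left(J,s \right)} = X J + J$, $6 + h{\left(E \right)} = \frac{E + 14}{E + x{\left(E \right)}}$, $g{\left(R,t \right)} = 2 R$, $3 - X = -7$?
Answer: $- \frac{8903693}{762637} \approx -11.675$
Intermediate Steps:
$X = 10$ ($X = 3 - -7 = 3 + 7 = 10$)
$x{\left(v \right)} = -4$ ($x{\left(v \right)} = -2 - 2 = -4$)
$h{\left(E \right)} = -6 + \frac{14 + E}{-4 + E}$ ($h{\left(E \right)} = -6 + \frac{E + 14}{E - 4} = -6 + \frac{14 + E}{-4 + E}$)
$D{\left(J,s \right)} = 11 J$ ($D{\left(J,s \right)} = 10 J + J = 11 J$)
$\frac{D{\left(h{\left(-8 \right)},-78 \right)}}{-44861} + \frac{794}{g{\left(-34,-172 \right)}} = \frac{11 \frac{38 - -40}{-4 - 8}}{-44861} + \frac{794}{2 \left(-34\right)} = 11 \frac{38 + 40}{-12} \left(- \frac{1}{44861}\right) + \frac{794}{-68} = 11 \left(\left(- \frac{1}{12}\right) 78\right) \left(- \frac{1}{44861}\right) + 794 \left(- \frac{1}{68}\right) = 11 \left(- \frac{13}{2}\right) \left(- \frac{1}{44861}\right) - \frac{397}{34} = \left(- \frac{143}{2}\right) \left(- \frac{1}{44861}\right) - \frac{397}{34} = \frac{143}{89722} - \frac{397}{34} = - \frac{8903693}{762637}$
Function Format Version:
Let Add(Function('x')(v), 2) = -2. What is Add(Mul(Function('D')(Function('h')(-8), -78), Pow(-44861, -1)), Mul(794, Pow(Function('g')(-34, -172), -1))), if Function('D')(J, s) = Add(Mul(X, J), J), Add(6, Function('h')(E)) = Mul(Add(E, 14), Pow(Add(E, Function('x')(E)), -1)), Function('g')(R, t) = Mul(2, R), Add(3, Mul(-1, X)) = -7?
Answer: Rational(-8903693, 762637) ≈ -11.675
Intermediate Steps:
X = 10 (X = Add(3, Mul(-1, -7)) = Add(3, 7) = 10)
Function('x')(v) = -4 (Function('x')(v) = Add(-2, -2) = -4)
Function('h')(E) = Add(-6, Mul(Pow(Add(-4, E), -1), Add(14, E))) (Function('h')(E) = Add(-6, Mul(Add(E, 14), Pow(Add(E, -4), -1))) = Add(-6, Mul(Add(14, E), Pow(Add(-4, E), -1))) = Add(-6, Mul(Pow(Add(-4, E), -1), Add(14, E))))
Function('D')(J, s) = Mul(11, J) (Function('D')(J, s) = Add(Mul(10, J), J) = Mul(11, J))
Add(Mul(Function('D')(Function('h')(-8), -78), Pow(-44861, -1)), Mul(794, Pow(Function('g')(-34, -172), -1))) = Add(Mul(Mul(11, Mul(Pow(Add(-4, -8), -1), Add(38, Mul(-5, -8)))), Pow(-44861, -1)), Mul(794, Pow(Mul(2, -34), -1))) = Add(Mul(Mul(11, Mul(Pow(-12, -1), Add(38, 40))), Rational(-1, 44861)), Mul(794, Pow(-68, -1))) = Add(Mul(Mul(11, Mul(Rational(-1, 12), 78)), Rational(-1, 44861)), Mul(794, Rational(-1, 68))) = Add(Mul(Mul(11, Rational(-13, 2)), Rational(-1, 44861)), Rational(-397, 34)) = Add(Mul(Rational(-143, 2), Rational(-1, 44861)), Rational(-397, 34)) = Add(Rational(143, 89722), Rational(-397, 34)) = Rational(-8903693, 762637)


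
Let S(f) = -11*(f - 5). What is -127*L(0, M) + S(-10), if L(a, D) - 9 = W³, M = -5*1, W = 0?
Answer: -978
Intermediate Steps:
M = -5
L(a, D) = 9 (L(a, D) = 9 + 0³ = 9 + 0 = 9)
S(f) = 55 - 11*f (S(f) = -11*(-5 + f) = 55 - 11*f)
-127*L(0, M) + S(-10) = -127*9 + (55 - 11*(-10)) = -1143 + (55 + 110) = -1143 + 165 = -978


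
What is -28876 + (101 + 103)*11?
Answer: -26632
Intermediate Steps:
-28876 + (101 + 103)*11 = -28876 + 204*11 = -28876 + 2244 = -26632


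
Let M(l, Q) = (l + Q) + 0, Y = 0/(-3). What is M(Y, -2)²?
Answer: 4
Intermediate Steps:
Y = 0 (Y = 0*(-⅓) = 0)
M(l, Q) = Q + l (M(l, Q) = (Q + l) + 0 = Q + l)
M(Y, -2)² = (-2 + 0)² = (-2)² = 4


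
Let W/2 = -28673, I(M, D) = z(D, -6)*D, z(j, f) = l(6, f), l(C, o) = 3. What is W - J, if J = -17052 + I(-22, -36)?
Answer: -40186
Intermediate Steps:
z(j, f) = 3
I(M, D) = 3*D
W = -57346 (W = 2*(-28673) = -57346)
J = -17160 (J = -17052 + 3*(-36) = -17052 - 108 = -17160)
W - J = -57346 - 1*(-17160) = -57346 + 17160 = -40186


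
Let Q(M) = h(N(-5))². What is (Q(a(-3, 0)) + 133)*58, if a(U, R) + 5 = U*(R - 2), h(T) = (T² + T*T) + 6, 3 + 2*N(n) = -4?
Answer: 123337/2 ≈ 61669.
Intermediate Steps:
N(n) = -7/2 (N(n) = -3/2 + (½)*(-4) = -3/2 - 2 = -7/2)
h(T) = 6 + 2*T² (h(T) = (T² + T²) + 6 = 2*T² + 6 = 6 + 2*T²)
a(U, R) = -5 + U*(-2 + R) (a(U, R) = -5 + U*(R - 2) = -5 + U*(-2 + R))
Q(M) = 3721/4 (Q(M) = (6 + 2*(-7/2)²)² = (6 + 2*(49/4))² = (6 + 49/2)² = (61/2)² = 3721/4)
(Q(a(-3, 0)) + 133)*58 = (3721/4 + 133)*58 = (4253/4)*58 = 123337/2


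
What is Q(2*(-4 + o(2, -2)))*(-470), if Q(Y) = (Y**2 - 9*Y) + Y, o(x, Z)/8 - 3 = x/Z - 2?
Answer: -60160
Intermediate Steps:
o(x, Z) = 8 + 8*x/Z (o(x, Z) = 24 + 8*(x/Z - 2) = 24 + 8*(-2 + x/Z) = 24 + (-16 + 8*x/Z) = 8 + 8*x/Z)
Q(Y) = Y**2 - 8*Y
Q(2*(-4 + o(2, -2)))*(-470) = ((2*(-4 + (8 + 8*2/(-2))))*(-8 + 2*(-4 + (8 + 8*2/(-2)))))*(-470) = ((2*(-4 + (8 + 8*2*(-1/2))))*(-8 + 2*(-4 + (8 + 8*2*(-1/2)))))*(-470) = ((2*(-4 + (8 - 8)))*(-8 + 2*(-4 + (8 - 8))))*(-470) = ((2*(-4 + 0))*(-8 + 2*(-4 + 0)))*(-470) = ((2*(-4))*(-8 + 2*(-4)))*(-470) = -8*(-8 - 8)*(-470) = -8*(-16)*(-470) = 128*(-470) = -60160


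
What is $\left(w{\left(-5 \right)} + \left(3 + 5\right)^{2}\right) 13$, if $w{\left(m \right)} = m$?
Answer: $767$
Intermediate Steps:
$\left(w{\left(-5 \right)} + \left(3 + 5\right)^{2}\right) 13 = \left(-5 + \left(3 + 5\right)^{2}\right) 13 = \left(-5 + 8^{2}\right) 13 = \left(-5 + 64\right) 13 = 59 \cdot 13 = 767$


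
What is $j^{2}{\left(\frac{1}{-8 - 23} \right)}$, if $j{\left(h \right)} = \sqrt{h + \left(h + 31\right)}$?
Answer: $\frac{959}{31} \approx 30.935$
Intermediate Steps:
$j{\left(h \right)} = \sqrt{31 + 2 h}$ ($j{\left(h \right)} = \sqrt{h + \left(31 + h\right)} = \sqrt{31 + 2 h}$)
$j^{2}{\left(\frac{1}{-8 - 23} \right)} = \left(\sqrt{31 + \frac{2}{-8 - 23}}\right)^{2} = \left(\sqrt{31 + \frac{2}{-31}}\right)^{2} = \left(\sqrt{31 + 2 \left(- \frac{1}{31}\right)}\right)^{2} = \left(\sqrt{31 - \frac{2}{31}}\right)^{2} = \left(\sqrt{\frac{959}{31}}\right)^{2} = \left(\frac{\sqrt{29729}}{31}\right)^{2} = \frac{959}{31}$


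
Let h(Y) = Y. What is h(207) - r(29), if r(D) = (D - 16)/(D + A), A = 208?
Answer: 49046/237 ≈ 206.95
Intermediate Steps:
r(D) = (-16 + D)/(208 + D) (r(D) = (D - 16)/(D + 208) = (-16 + D)/(208 + D))
h(207) - r(29) = 207 - (-16 + 29)/(208 + 29) = 207 - 13/237 = 49046/237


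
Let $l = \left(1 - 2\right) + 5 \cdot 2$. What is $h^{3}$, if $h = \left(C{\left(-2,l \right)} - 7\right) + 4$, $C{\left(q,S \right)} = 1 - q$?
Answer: $0$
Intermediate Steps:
$l = 9$ ($l = -1 + 10 = 9$)
$h = 0$ ($h = \left(\left(1 - -2\right) - 7\right) + 4 = \left(\left(1 + 2\right) - 7\right) + 4 = \left(3 - 7\right) + 4 = -4 + 4 = 0$)
$h^{3} = 0^{3} = 0$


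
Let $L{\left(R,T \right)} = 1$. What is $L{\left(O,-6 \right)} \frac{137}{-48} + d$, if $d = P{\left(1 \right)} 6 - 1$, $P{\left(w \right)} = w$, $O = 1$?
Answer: $\frac{103}{48} \approx 2.1458$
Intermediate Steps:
$d = 5$ ($d = 1 \cdot 6 - 1 = 6 - 1 = 5$)
$L{\left(O,-6 \right)} \frac{137}{-48} + d = 1 \frac{137}{-48} + 5 = 1 \cdot 137 \left(- \frac{1}{48}\right) + 5 = 1 \left(- \frac{137}{48}\right) + 5 = - \frac{137}{48} + 5 = \frac{103}{48}$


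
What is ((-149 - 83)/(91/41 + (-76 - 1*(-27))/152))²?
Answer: 2090407038976/139783329 ≈ 14955.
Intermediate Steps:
((-149 - 83)/(91/41 + (-76 - 1*(-27))/152))² = (-232/(91*(1/41) + (-76 + 27)*(1/152)))² = (-232/(91/41 - 49*1/152))² = (-232/(91/41 - 49/152))² = (-232/11823/6232)² = (-232*6232/11823)² = (-1445824/11823)² = 2090407038976/139783329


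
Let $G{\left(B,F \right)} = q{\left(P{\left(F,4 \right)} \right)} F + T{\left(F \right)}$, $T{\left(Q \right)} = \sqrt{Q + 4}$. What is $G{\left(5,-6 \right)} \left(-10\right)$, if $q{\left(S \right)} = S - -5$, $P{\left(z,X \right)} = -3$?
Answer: $120 - 10 i \sqrt{2} \approx 120.0 - 14.142 i$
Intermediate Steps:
$T{\left(Q \right)} = \sqrt{4 + Q}$
$q{\left(S \right)} = 5 + S$ ($q{\left(S \right)} = S + 5 = 5 + S$)
$G{\left(B,F \right)} = \sqrt{4 + F} + 2 F$ ($G{\left(B,F \right)} = \left(5 - 3\right) F + \sqrt{4 + F} = 2 F + \sqrt{4 + F} = \sqrt{4 + F} + 2 F$)
$G{\left(5,-6 \right)} \left(-10\right) = \left(\sqrt{4 - 6} + 2 \left(-6\right)\right) \left(-10\right) = \left(\sqrt{-2} - 12\right) \left(-10\right) = \left(i \sqrt{2} - 12\right) \left(-10\right) = \left(-12 + i \sqrt{2}\right) \left(-10\right) = 120 - 10 i \sqrt{2}$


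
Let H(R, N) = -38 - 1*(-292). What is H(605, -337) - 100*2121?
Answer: -211846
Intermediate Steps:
H(R, N) = 254 (H(R, N) = -38 + 292 = 254)
H(605, -337) - 100*2121 = 254 - 100*2121 = 254 - 212100 = -211846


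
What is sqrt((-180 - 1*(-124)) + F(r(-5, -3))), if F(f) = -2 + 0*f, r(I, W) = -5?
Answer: I*sqrt(58) ≈ 7.6158*I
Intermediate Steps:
F(f) = -2 (F(f) = -2 + 0 = -2)
sqrt((-180 - 1*(-124)) + F(r(-5, -3))) = sqrt((-180 - 1*(-124)) - 2) = sqrt((-180 + 124) - 2) = sqrt(-56 - 2) = sqrt(-58) = I*sqrt(58)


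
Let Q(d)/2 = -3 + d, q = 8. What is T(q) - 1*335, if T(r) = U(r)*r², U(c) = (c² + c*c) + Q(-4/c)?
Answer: 7409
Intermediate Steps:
Q(d) = -6 + 2*d (Q(d) = 2*(-3 + d) = -6 + 2*d)
U(c) = -6 - 8/c + 2*c² (U(c) = (c² + c*c) + (-6 + 2*(-4/c)) = (c² + c²) + (-6 - 8/c) = 2*c² + (-6 - 8/c) = -6 - 8/c + 2*c²)
T(r) = r²*(-6 - 8/r + 2*r²) (T(r) = (-6 - 8/r + 2*r²)*r² = r²*(-6 - 8/r + 2*r²))
T(q) - 1*335 = 2*8*(-4 + 8*(-3 + 8²)) - 1*335 = 2*8*(-4 + 8*(-3 + 64)) - 335 = 2*8*(-4 + 8*61) - 335 = 2*8*(-4 + 488) - 335 = 2*8*484 - 335 = 7744 - 335 = 7409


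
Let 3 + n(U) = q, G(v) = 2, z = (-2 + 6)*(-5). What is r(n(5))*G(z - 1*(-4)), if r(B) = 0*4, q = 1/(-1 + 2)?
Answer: 0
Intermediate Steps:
z = -20 (z = 4*(-5) = -20)
q = 1 (q = 1/1 = 1)
n(U) = -2 (n(U) = -3 + 1 = -2)
r(B) = 0
r(n(5))*G(z - 1*(-4)) = 0*2 = 0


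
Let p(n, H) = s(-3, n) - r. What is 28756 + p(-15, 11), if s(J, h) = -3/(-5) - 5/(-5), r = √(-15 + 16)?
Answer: 143783/5 ≈ 28757.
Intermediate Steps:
r = 1 (r = √1 = 1)
s(J, h) = 8/5 (s(J, h) = -3*(-⅕) - 5*(-⅕) = ⅗ + 1 = 8/5)
p(n, H) = ⅗ (p(n, H) = 8/5 - 1*1 = 8/5 - 1 = ⅗)
28756 + p(-15, 11) = 28756 + ⅗ = 143783/5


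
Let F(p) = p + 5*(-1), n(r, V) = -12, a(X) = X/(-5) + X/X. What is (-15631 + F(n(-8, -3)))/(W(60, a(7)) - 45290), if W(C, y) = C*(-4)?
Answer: 7824/22765 ≈ 0.34369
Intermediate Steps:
a(X) = 1 - X/5 (a(X) = X*(-⅕) + 1 = -X/5 + 1 = 1 - X/5)
F(p) = -5 + p (F(p) = p - 5 = -5 + p)
W(C, y) = -4*C
(-15631 + F(n(-8, -3)))/(W(60, a(7)) - 45290) = (-15631 + (-5 - 12))/(-4*60 - 45290) = (-15631 - 17)/(-240 - 45290) = -15648/(-45530) = -15648*(-1/45530) = 7824/22765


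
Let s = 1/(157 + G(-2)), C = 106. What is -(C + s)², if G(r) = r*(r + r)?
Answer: -305935081/27225 ≈ -11237.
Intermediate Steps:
G(r) = 2*r² (G(r) = r*(2*r) = 2*r²)
s = 1/165 (s = 1/(157 + 2*(-2)²) = 1/(157 + 2*4) = 1/(157 + 8) = 1/165 ≈ 0.0060606)
-(C + s)² = -(106 + 1/165)² = -(17491/165)² = -1*305935081/27225 = -305935081/27225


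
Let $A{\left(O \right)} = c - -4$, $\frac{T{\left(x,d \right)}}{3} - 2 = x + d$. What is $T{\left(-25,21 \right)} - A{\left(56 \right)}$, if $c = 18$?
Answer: $-28$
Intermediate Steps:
$T{\left(x,d \right)} = 6 + 3 d + 3 x$ ($T{\left(x,d \right)} = 6 + 3 \left(x + d\right) = 6 + 3 \left(d + x\right) = 6 + \left(3 d + 3 x\right) = 6 + 3 d + 3 x$)
$A{\left(O \right)} = 22$ ($A{\left(O \right)} = 18 - -4 = 18 + 4 = 22$)
$T{\left(-25,21 \right)} - A{\left(56 \right)} = \left(6 + 3 \cdot 21 + 3 \left(-25\right)\right) - 22 = \left(6 + 63 - 75\right) - 22 = -6 - 22 = -28$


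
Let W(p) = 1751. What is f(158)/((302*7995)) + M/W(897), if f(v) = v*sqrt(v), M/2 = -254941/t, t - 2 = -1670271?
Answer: 509882/2924641019 + 79*sqrt(158)/1207245 ≈ 0.00099689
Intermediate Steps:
t = -1670269 (t = 2 - 1670271 = -1670269)
M = 509882/1670269 (M = 2*(-254941/(-1670269)) = 2*(-254941*(-1/1670269)) = 2*(254941/1670269) = 509882/1670269 ≈ 0.30527)
f(v) = v**(3/2)
f(158)/((302*7995)) + M/W(897) = 158**(3/2)/((302*7995)) + (509882/1670269)/1751 = (158*sqrt(158))/2414490 + (509882/1670269)*(1/1751) = (158*sqrt(158))*(1/2414490) + 509882/2924641019 = 79*sqrt(158)/1207245 + 509882/2924641019 = 509882/2924641019 + 79*sqrt(158)/1207245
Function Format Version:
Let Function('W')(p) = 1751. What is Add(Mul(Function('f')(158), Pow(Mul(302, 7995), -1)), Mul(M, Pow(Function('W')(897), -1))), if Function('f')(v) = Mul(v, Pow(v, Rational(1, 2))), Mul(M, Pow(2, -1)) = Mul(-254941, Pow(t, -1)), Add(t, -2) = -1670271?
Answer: Add(Rational(509882, 2924641019), Mul(Rational(79, 1207245), Pow(158, Rational(1, 2)))) ≈ 0.00099689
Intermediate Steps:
t = -1670269 (t = Add(2, -1670271) = -1670269)
M = Rational(509882, 1670269) (M = Mul(2, Mul(-254941, Pow(-1670269, -1))) = Mul(2, Mul(-254941, Rational(-1, 1670269))) = Mul(2, Rational(254941, 1670269)) = Rational(509882, 1670269) ≈ 0.30527)
Function('f')(v) = Pow(v, Rational(3, 2))
Add(Mul(Function('f')(158), Pow(Mul(302, 7995), -1)), Mul(M, Pow(Function('W')(897), -1))) = Add(Mul(Pow(158, Rational(3, 2)), Pow(Mul(302, 7995), -1)), Mul(Rational(509882, 1670269), Pow(1751, -1))) = Add(Mul(Mul(158, Pow(158, Rational(1, 2))), Pow(2414490, -1)), Mul(Rational(509882, 1670269), Rational(1, 1751))) = Add(Mul(Mul(158, Pow(158, Rational(1, 2))), Rational(1, 2414490)), Rational(509882, 2924641019)) = Add(Mul(Rational(79, 1207245), Pow(158, Rational(1, 2))), Rational(509882, 2924641019)) = Add(Rational(509882, 2924641019), Mul(Rational(79, 1207245), Pow(158, Rational(1, 2))))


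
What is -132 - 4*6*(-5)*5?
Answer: 468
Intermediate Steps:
-132 - 4*6*(-5)*5 = -132 - (-120)*5 = -132 - 4*(-150) = -132 + 600 = 468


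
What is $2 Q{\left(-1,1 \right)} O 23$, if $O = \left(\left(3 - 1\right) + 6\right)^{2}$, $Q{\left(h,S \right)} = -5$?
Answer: $-14720$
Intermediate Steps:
$O = 64$ ($O = \left(2 + 6\right)^{2} = 8^{2} = 64$)
$2 Q{\left(-1,1 \right)} O 23 = 2 \left(-5\right) 64 \cdot 23 = \left(-10\right) 64 \cdot 23 = \left(-640\right) 23 = -14720$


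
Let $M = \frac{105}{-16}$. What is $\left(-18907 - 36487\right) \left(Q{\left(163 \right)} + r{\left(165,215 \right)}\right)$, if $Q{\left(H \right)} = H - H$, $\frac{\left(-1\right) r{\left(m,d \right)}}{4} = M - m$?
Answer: $- \frac{76028265}{2} \approx -3.8014 \cdot 10^{7}$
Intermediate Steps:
$M = - \frac{105}{16}$ ($M = 105 \left(- \frac{1}{16}\right) = - \frac{105}{16} \approx -6.5625$)
$r{\left(m,d \right)} = \frac{105}{4} + 4 m$ ($r{\left(m,d \right)} = - 4 \left(- \frac{105}{16} - m\right) = \frac{105}{4} + 4 m$)
$Q{\left(H \right)} = 0$
$\left(-18907 - 36487\right) \left(Q{\left(163 \right)} + r{\left(165,215 \right)}\right) = \left(-18907 - 36487\right) \left(0 + \left(\frac{105}{4} + 4 \cdot 165\right)\right) = - 55394 \left(0 + \left(\frac{105}{4} + 660\right)\right) = - 55394 \left(0 + \frac{2745}{4}\right) = \left(-55394\right) \frac{2745}{4} = - \frac{76028265}{2}$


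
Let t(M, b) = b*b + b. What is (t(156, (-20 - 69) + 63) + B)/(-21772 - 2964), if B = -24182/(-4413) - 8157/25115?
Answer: -72612455839/2741552596320 ≈ -0.026486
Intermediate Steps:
t(M, b) = b + b**2 (t(M, b) = b**2 + b = b + b**2)
B = 571334089/110832495 (B = -24182*(-1/4413) - 8157*1/25115 = 24182/4413 - 8157/25115 = 571334089/110832495 ≈ 5.1549)
(t(156, (-20 - 69) + 63) + B)/(-21772 - 2964) = (((-20 - 69) + 63)*(1 + ((-20 - 69) + 63)) + 571334089/110832495)/(-21772 - 2964) = ((-89 + 63)*(1 + (-89 + 63)) + 571334089/110832495)/(-24736) = (-26*(1 - 26) + 571334089/110832495)*(-1/24736) = (-26*(-25) + 571334089/110832495)*(-1/24736) = (650 + 571334089/110832495)*(-1/24736) = (72612455839/110832495)*(-1/24736) = -72612455839/2741552596320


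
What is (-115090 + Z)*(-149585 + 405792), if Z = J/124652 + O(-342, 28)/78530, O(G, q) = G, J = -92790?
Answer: -72161618243919477847/2447230390 ≈ -2.9487e+10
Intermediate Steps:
Z = -1832357421/2447230390 (Z = -92790/124652 - 342/78530 = -92790*1/124652 - 342*1/78530 = -46395/62326 - 171/39265 = -1832357421/2447230390 ≈ -0.74875)
(-115090 + Z)*(-149585 + 405792) = (-115090 - 1832357421/2447230390)*(-149585 + 405792) = -281653577942521/2447230390*256207 = -72161618243919477847/2447230390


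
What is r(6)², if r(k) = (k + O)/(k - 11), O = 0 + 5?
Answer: 121/25 ≈ 4.8400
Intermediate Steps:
O = 5
r(k) = (5 + k)/(-11 + k) (r(k) = (k + 5)/(k - 11) = (5 + k)/(-11 + k))
r(6)² = ((5 + 6)/(-11 + 6))² = (11/(-5))² = (-⅕*11)² = (-11/5)² = 121/25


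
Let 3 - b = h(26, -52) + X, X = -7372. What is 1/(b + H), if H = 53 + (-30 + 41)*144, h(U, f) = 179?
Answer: 1/8833 ≈ 0.00011321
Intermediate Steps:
H = 1637 (H = 53 + 11*144 = 53 + 1584 = 1637)
b = 7196 (b = 3 - (179 - 7372) = 3 - 1*(-7193) = 3 + 7193 = 7196)
1/(b + H) = 1/(7196 + 1637) = 1/8833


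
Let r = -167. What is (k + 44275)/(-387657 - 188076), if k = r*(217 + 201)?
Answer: 25531/575733 ≈ 0.044345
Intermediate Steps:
k = -69806 (k = -167*(217 + 201) = -167*418 = -69806)
(k + 44275)/(-387657 - 188076) = (-69806 + 44275)/(-387657 - 188076) = -25531/(-575733) = -25531*(-1/575733) = 25531/575733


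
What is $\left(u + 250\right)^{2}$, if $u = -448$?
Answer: $39204$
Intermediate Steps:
$\left(u + 250\right)^{2} = \left(-448 + 250\right)^{2} = \left(-198\right)^{2} = 39204$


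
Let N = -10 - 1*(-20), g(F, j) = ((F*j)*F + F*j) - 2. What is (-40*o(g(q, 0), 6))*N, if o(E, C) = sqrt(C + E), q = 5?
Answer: -800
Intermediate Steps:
g(F, j) = -2 + F*j + j*F**2 (g(F, j) = (j*F**2 + F*j) - 2 = (F*j + j*F**2) - 2 = -2 + F*j + j*F**2)
N = 10 (N = -10 + 20 = 10)
(-40*o(g(q, 0), 6))*N = -40*sqrt(6 + (-2 + 5*0 + 0*5**2))*10 = -40*sqrt(6 + (-2 + 0 + 0*25))*10 = -40*sqrt(6 + (-2 + 0 + 0))*10 = -40*sqrt(6 - 2)*10 = -40*sqrt(4)*10 = -40*2*10 = -80*10 = -800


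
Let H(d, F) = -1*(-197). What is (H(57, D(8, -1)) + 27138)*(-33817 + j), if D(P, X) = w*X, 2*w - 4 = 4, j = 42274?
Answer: 231172095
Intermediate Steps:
w = 4 (w = 2 + (1/2)*4 = 2 + 2 = 4)
D(P, X) = 4*X
H(d, F) = 197
(H(57, D(8, -1)) + 27138)*(-33817 + j) = (197 + 27138)*(-33817 + 42274) = 27335*8457 = 231172095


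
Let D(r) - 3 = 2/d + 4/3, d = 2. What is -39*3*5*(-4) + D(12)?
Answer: 7036/3 ≈ 2345.3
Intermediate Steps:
D(r) = 16/3 (D(r) = 3 + (2/2 + 4/3) = 3 + (2*(1/2) + 4*(1/3)) = 3 + (1 + 4/3) = 3 + 7/3 = 16/3)
-39*3*5*(-4) + D(12) = -39*3*5*(-4) + 16/3 = -585*(-4) + 16/3 = -39*(-60) + 16/3 = 2340 + 16/3 = 7036/3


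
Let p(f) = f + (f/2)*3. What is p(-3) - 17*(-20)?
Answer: 665/2 ≈ 332.50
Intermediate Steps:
p(f) = 5*f/2 (p(f) = f + (f*(1/2))*3 = f + (f/2)*3 = f + 3*f/2 = 5*f/2)
p(-3) - 17*(-20) = (5/2)*(-3) - 17*(-20) = -15/2 + 340 = 665/2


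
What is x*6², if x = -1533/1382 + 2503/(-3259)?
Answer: -152193474/2251969 ≈ -67.582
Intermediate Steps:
x = -8455193/4503938 (x = -1533*1/1382 + 2503*(-1/3259) = -1533/1382 - 2503/3259 = -8455193/4503938 ≈ -1.8773)
x*6² = -8455193/4503938*6² = -8455193/4503938*36 = -152193474/2251969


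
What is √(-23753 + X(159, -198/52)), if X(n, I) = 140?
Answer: I*√23613 ≈ 153.67*I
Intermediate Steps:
√(-23753 + X(159, -198/52)) = √(-23753 + 140) = √(-23613) = I*√23613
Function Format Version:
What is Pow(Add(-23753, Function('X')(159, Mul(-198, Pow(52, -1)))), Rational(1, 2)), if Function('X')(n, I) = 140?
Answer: Mul(I, Pow(23613, Rational(1, 2))) ≈ Mul(153.67, I)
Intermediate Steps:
Pow(Add(-23753, Function('X')(159, Mul(-198, Pow(52, -1)))), Rational(1, 2)) = Pow(Add(-23753, 140), Rational(1, 2)) = Pow(-23613, Rational(1, 2)) = Mul(I, Pow(23613, Rational(1, 2)))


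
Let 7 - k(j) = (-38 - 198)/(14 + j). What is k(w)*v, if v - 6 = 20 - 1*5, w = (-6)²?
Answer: 6153/25 ≈ 246.12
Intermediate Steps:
w = 36
k(j) = 7 + 236/(14 + j) (k(j) = 7 - (-38 - 198)/(14 + j) = 7 - (-236)/(14 + j) = 7 + 236/(14 + j))
v = 21 (v = 6 + (20 - 1*5) = 6 + (20 - 5) = 6 + 15 = 21)
k(w)*v = ((334 + 7*36)/(14 + 36))*21 = ((334 + 252)/50)*21 = ((1/50)*586)*21 = (293/25)*21 = 6153/25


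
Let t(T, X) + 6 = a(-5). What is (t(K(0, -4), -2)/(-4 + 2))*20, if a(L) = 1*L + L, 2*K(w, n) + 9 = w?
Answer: 160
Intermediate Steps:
K(w, n) = -9/2 + w/2
a(L) = 2*L (a(L) = L + L = 2*L)
t(T, X) = -16 (t(T, X) = -6 + 2*(-5) = -6 - 10 = -16)
(t(K(0, -4), -2)/(-4 + 2))*20 = (-16/(-4 + 2))*20 = (-16/(-2))*20 = -1/2*(-16)*20 = 8*20 = 160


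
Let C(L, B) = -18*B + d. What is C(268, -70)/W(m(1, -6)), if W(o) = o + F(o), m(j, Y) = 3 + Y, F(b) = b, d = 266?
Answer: -763/3 ≈ -254.33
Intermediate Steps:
C(L, B) = 266 - 18*B (C(L, B) = -18*B + 266 = 266 - 18*B)
W(o) = 2*o (W(o) = o + o = 2*o)
C(268, -70)/W(m(1, -6)) = (266 - 18*(-70))/((2*(3 - 6))) = (266 + 1260)/((2*(-3))) = 1526/(-6) = 1526*(-1/6) = -763/3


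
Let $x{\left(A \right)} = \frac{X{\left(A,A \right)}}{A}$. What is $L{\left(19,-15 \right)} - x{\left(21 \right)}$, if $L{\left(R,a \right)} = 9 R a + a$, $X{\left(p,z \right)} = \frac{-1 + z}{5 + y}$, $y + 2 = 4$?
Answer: $- \frac{379280}{147} \approx -2580.1$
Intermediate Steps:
$y = 2$ ($y = -2 + 4 = 2$)
$X{\left(p,z \right)} = - \frac{1}{7} + \frac{z}{7}$ ($X{\left(p,z \right)} = \frac{-1 + z}{5 + 2} = \frac{-1 + z}{7} = \left(-1 + z\right) \frac{1}{7} = - \frac{1}{7} + \frac{z}{7}$)
$x{\left(A \right)} = \frac{- \frac{1}{7} + \frac{A}{7}}{A}$
$L{\left(R,a \right)} = a + 9 R a$ ($L{\left(R,a \right)} = 9 R a + a = a + 9 R a$)
$L{\left(19,-15 \right)} - x{\left(21 \right)} = - 15 \left(1 + 9 \cdot 19\right) - \frac{-1 + 21}{7 \cdot 21} = - 15 \left(1 + 171\right) - \frac{1}{7} \cdot \frac{1}{21} \cdot 20 = \left(-15\right) 172 - \frac{20}{147} = -2580 - \frac{20}{147} = - \frac{379280}{147}$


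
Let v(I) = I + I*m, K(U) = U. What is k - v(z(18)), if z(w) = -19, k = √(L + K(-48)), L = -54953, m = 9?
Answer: 190 + I*√55001 ≈ 190.0 + 234.52*I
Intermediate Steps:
k = I*√55001 (k = √(-54953 - 48) = √(-55001) = I*√55001 ≈ 234.52*I)
v(I) = 10*I (v(I) = I + I*9 = I + 9*I = 10*I)
k - v(z(18)) = I*√55001 - 10*(-19) = I*√55001 - 1*(-190) = I*√55001 + 190 = 190 + I*√55001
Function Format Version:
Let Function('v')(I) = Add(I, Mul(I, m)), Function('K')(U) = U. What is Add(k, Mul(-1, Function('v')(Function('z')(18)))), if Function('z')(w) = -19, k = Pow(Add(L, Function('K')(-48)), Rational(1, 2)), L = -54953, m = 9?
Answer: Add(190, Mul(I, Pow(55001, Rational(1, 2)))) ≈ Add(190.00, Mul(234.52, I))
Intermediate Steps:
k = Mul(I, Pow(55001, Rational(1, 2))) (k = Pow(Add(-54953, -48), Rational(1, 2)) = Pow(-55001, Rational(1, 2)) = Mul(I, Pow(55001, Rational(1, 2))) ≈ Mul(234.52, I))
Function('v')(I) = Mul(10, I) (Function('v')(I) = Add(I, Mul(I, 9)) = Add(I, Mul(9, I)) = Mul(10, I))
Add(k, Mul(-1, Function('v')(Function('z')(18)))) = Add(Mul(I, Pow(55001, Rational(1, 2))), Mul(-1, Mul(10, -19))) = Add(Mul(I, Pow(55001, Rational(1, 2))), Mul(-1, -190)) = Add(Mul(I, Pow(55001, Rational(1, 2))), 190) = Add(190, Mul(I, Pow(55001, Rational(1, 2))))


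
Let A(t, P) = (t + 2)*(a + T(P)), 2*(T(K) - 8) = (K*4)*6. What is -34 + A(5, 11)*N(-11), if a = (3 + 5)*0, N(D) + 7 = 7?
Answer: -34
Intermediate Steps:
T(K) = 8 + 12*K (T(K) = 8 + ((K*4)*6)/2 = 8 + ((4*K)*6)/2 = 8 + (24*K)/2 = 8 + 12*K)
N(D) = 0 (N(D) = -7 + 7 = 0)
a = 0 (a = 8*0 = 0)
A(t, P) = (2 + t)*(8 + 12*P) (A(t, P) = (t + 2)*(0 + (8 + 12*P)) = (2 + t)*(8 + 12*P))
-34 + A(5, 11)*N(-11) = -34 + (16 + 24*11 + 4*5*(2 + 3*11))*0 = -34 + (16 + 264 + 4*5*(2 + 33))*0 = -34 + (16 + 264 + 4*5*35)*0 = -34 + (16 + 264 + 700)*0 = -34 + 980*0 = -34 + 0 = -34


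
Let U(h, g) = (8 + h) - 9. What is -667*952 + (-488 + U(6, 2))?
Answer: -635467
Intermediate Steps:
U(h, g) = -1 + h
-667*952 + (-488 + U(6, 2)) = -667*952 + (-488 + (-1 + 6)) = -634984 + (-488 + 5) = -634984 - 483 = -635467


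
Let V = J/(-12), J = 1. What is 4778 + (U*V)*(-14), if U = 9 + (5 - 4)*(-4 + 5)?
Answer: 14369/3 ≈ 4789.7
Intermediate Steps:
V = -1/12 (V = 1/(-12) = 1*(-1/12) = -1/12 ≈ -0.083333)
U = 10 (U = 9 + 1*1 = 9 + 1 = 10)
4778 + (U*V)*(-14) = 4778 + (10*(-1/12))*(-14) = 4778 - ⅚*(-14) = 4778 + 35/3 = 14369/3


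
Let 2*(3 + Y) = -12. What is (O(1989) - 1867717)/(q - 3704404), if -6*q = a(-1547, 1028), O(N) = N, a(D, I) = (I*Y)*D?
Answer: 932864/3044939 ≈ 0.30637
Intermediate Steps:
Y = -9 (Y = -3 + (½)*(-12) = -3 - 6 = -9)
a(D, I) = -9*D*I (a(D, I) = (I*(-9))*D = (-9*I)*D = -9*D*I)
q = -2385474 (q = -(-3)*(-1547)*1028/2 = -⅙*14312844 = -2385474)
(O(1989) - 1867717)/(q - 3704404) = (1989 - 1867717)/(-2385474 - 3704404) = -1865728/(-6089878) = -1865728*(-1/6089878) = 932864/3044939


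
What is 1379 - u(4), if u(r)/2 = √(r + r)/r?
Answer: 1379 - √2 ≈ 1377.6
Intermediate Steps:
u(r) = 2*√2/√r (u(r) = 2*(√(r + r)/r) = 2*(√(2*r)/r) = 2*((√2*√r)/r) = 2*(√2/√r) = 2*√2/√r)
1379 - u(4) = 1379 - 2*√2/√4 = 1379 - 2*√2/2 = 1379 - √2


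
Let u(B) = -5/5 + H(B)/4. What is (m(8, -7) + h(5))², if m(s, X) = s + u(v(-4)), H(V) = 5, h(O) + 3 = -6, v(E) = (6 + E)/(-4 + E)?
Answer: 9/16 ≈ 0.56250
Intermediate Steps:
v(E) = (6 + E)/(-4 + E)
h(O) = -9 (h(O) = -3 - 6 = -9)
u(B) = ¼ (u(B) = -5/5 + 5/4 = -5*⅕ + 5*(¼) = -1 + 5/4 = ¼)
m(s, X) = ¼ + s (m(s, X) = s + ¼ = ¼ + s)
(m(8, -7) + h(5))² = ((¼ + 8) - 9)² = (33/4 - 9)² = (-¾)² = 9/16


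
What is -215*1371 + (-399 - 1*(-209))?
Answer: -294955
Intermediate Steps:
-215*1371 + (-399 - 1*(-209)) = -294765 + (-399 + 209) = -294765 - 190 = -294955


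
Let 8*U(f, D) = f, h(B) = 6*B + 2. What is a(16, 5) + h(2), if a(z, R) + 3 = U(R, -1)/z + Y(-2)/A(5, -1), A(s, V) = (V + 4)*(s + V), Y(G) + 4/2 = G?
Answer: 4111/384 ≈ 10.706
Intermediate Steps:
h(B) = 2 + 6*B
Y(G) = -2 + G
U(f, D) = f/8
A(s, V) = (4 + V)*(V + s)
a(z, R) = -10/3 + R/(8*z) (a(z, R) = -3 + ((R/8)/z + (-2 - 2)/((-1)² + 4*(-1) + 4*5 - 1*5)) = -3 + (R/(8*z) - 4/(1 - 4 + 20 - 5)) = -3 + (R/(8*z) - 4/12) = -3 + (R/(8*z) - 4*1/12) = -3 + (R/(8*z) - ⅓) = -3 + (-⅓ + R/(8*z)) = -10/3 + R/(8*z))
a(16, 5) + h(2) = (-10/3 + (⅛)*5/16) + (2 + 6*2) = (-10/3 + (⅛)*5*(1/16)) + (2 + 12) = (-10/3 + 5/128) + 14 = -1265/384 + 14 = 4111/384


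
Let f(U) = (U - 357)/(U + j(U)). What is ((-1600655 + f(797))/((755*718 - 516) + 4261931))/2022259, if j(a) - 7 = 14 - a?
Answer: -6722663/40798511114739 ≈ -1.6478e-7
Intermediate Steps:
j(a) = 21 - a (j(a) = 7 + (14 - a) = 21 - a)
f(U) = -17 + U/21 (f(U) = (U - 357)/(U + (21 - U)) = (-357 + U)/21 = (-357 + U)*(1/21) = -17 + U/21)
((-1600655 + f(797))/((755*718 - 516) + 4261931))/2022259 = ((-1600655 + (-17 + (1/21)*797))/((755*718 - 516) + 4261931))/2022259 = ((-1600655 + (-17 + 797/21))/((542090 - 516) + 4261931))*(1/2022259) = ((-1600655 + 440/21)/(541574 + 4261931))*(1/2022259) = -33613315/21/4803505*(1/2022259) = -33613315/21*1/4803505*(1/2022259) = -6722663/20174721*1/2022259 = -6722663/40798511114739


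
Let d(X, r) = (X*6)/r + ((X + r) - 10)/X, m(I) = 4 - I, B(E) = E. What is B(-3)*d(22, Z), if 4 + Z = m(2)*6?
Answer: -1149/22 ≈ -52.227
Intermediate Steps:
Z = 8 (Z = -4 + (4 - 1*2)*6 = -4 + (4 - 2)*6 = -4 + 2*6 = -4 + 12 = 8)
d(X, r) = (-10 + X + r)/X + 6*X/r (d(X, r) = (6*X)/r + (-10 + X + r)/X = 6*X/r + (-10 + X + r)/X = (-10 + X + r)/X + 6*X/r)
B(-3)*d(22, Z) = -3*(1 - 10/22 + 8/22 + 6*22/8) = -3*(1 - 10*1/22 + 8*(1/22) + 6*22*(1/8)) = -3*(1 - 5/11 + 4/11 + 33/2) = -3*383/22 = -1149/22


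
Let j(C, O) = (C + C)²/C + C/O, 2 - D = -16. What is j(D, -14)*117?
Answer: 57915/7 ≈ 8273.6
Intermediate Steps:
D = 18 (D = 2 - 1*(-16) = 2 + 16 = 18)
j(C, O) = 4*C + C/O (j(C, O) = (2*C)²/C + C/O = (4*C²)/C + C/O = 4*C + C/O)
j(D, -14)*117 = (4*18 + 18/(-14))*117 = (72 + 18*(-1/14))*117 = (72 - 9/7)*117 = (495/7)*117 = 57915/7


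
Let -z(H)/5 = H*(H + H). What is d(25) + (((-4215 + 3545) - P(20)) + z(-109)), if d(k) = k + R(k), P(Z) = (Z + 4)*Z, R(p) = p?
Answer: -119910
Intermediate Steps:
P(Z) = Z*(4 + Z) (P(Z) = (4 + Z)*Z = Z*(4 + Z))
z(H) = -10*H² (z(H) = -5*H*(H + H) = -5*H*2*H = -10*H²)
d(k) = 2*k (d(k) = k + k = 2*k)
d(25) + (((-4215 + 3545) - P(20)) + z(-109)) = 2*25 + (((-4215 + 3545) - 20*(4 + 20)) - 10*(-109)²) = 50 + ((-670 - 20*24) - 10*11881) = 50 + ((-670 - 1*480) - 118810) = 50 + ((-670 - 480) - 118810) = 50 + (-1150 - 118810) = 50 - 119960 = -119910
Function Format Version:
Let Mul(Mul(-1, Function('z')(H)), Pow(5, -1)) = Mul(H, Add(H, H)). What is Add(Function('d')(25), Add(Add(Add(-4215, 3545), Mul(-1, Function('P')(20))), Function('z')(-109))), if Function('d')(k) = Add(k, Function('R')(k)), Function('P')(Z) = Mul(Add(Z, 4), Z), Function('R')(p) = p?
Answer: -119910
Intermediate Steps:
Function('P')(Z) = Mul(Z, Add(4, Z)) (Function('P')(Z) = Mul(Add(4, Z), Z) = Mul(Z, Add(4, Z)))
Function('z')(H) = Mul(-10, Pow(H, 2)) (Function('z')(H) = Mul(-5, Mul(H, Add(H, H))) = Mul(-5, Mul(H, Mul(2, H))) = Mul(-5, Mul(2, Pow(H, 2))) = Mul(-10, Pow(H, 2)))
Function('d')(k) = Mul(2, k) (Function('d')(k) = Add(k, k) = Mul(2, k))
Add(Function('d')(25), Add(Add(Add(-4215, 3545), Mul(-1, Function('P')(20))), Function('z')(-109))) = Add(Mul(2, 25), Add(Add(Add(-4215, 3545), Mul(-1, Mul(20, Add(4, 20)))), Mul(-10, Pow(-109, 2)))) = Add(50, Add(Add(-670, Mul(-1, Mul(20, 24))), Mul(-10, 11881))) = Add(50, Add(Add(-670, Mul(-1, 480)), -118810)) = Add(50, Add(Add(-670, -480), -118810)) = Add(50, Add(-1150, -118810)) = Add(50, -119960) = -119910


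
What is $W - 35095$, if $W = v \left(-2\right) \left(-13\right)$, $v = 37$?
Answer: $-34133$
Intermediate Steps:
$W = 962$ ($W = 37 \left(-2\right) \left(-13\right) = \left(-74\right) \left(-13\right) = 962$)
$W - 35095 = 962 - 35095 = -34133$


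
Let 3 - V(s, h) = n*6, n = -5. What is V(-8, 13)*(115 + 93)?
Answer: 6864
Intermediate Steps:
V(s, h) = 33 (V(s, h) = 3 - (-5)*6 = 3 - 1*(-30) = 3 + 30 = 33)
V(-8, 13)*(115 + 93) = 33*(115 + 93) = 33*208 = 6864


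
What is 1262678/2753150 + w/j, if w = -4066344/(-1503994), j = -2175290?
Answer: 103274883195913417/225181729012650475 ≈ 0.45863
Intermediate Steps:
w = 2033172/751997 (w = -4066344*(-1/1503994) = 2033172/751997 ≈ 2.7037)
1262678/2753150 + w/j = 1262678/2753150 + (2033172/751997)/(-2175290) = 1262678*(1/2753150) + (2033172/751997)*(-1/2175290) = 631339/1376575 - 1016586/817905777065 = 103274883195913417/225181729012650475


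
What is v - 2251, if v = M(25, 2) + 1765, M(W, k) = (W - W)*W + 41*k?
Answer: -404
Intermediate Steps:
M(W, k) = 41*k (M(W, k) = 0*W + 41*k = 0 + 41*k = 41*k)
v = 1847 (v = 41*2 + 1765 = 82 + 1765 = 1847)
v - 2251 = 1847 - 2251 = -404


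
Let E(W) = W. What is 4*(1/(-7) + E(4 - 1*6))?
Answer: -60/7 ≈ -8.5714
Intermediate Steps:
4*(1/(-7) + E(4 - 1*6)) = 4*(1/(-7) + (4 - 1*6)) = 4*(-⅐ + (4 - 6)) = 4*(-⅐ - 2) = 4*(-15/7) = -60/7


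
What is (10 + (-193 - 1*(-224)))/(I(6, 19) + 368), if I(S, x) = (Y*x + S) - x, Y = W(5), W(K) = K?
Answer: 41/450 ≈ 0.091111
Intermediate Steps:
Y = 5
I(S, x) = S + 4*x (I(S, x) = (5*x + S) - x = (S + 5*x) - x = S + 4*x)
(10 + (-193 - 1*(-224)))/(I(6, 19) + 368) = (10 + (-193 - 1*(-224)))/((6 + 4*19) + 368) = (10 + (-193 + 224))/((6 + 76) + 368) = (10 + 31)/(82 + 368) = 41/450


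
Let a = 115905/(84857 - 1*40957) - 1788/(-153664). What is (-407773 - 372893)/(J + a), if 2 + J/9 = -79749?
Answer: 21942730932640/20174484892197 ≈ 1.0876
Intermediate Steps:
J = -717759 (J = -18 + 9*(-79749) = -18 - 717741 = -717759)
a = 223611489/84323120 (a = 115905/(84857 - 40957) - 1788*(-1/153664) = 115905/43900 + 447/38416 = 115905*(1/43900) + 447/38416 = 23181/8780 + 447/38416 = 223611489/84323120 ≈ 2.6518)
(-407773 - 372893)/(J + a) = (-407773 - 372893)/(-717759 + 223611489/84323120) = -780666/(-60523454676591/84323120) = -780666*(-84323120/60523454676591) = 21942730932640/20174484892197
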